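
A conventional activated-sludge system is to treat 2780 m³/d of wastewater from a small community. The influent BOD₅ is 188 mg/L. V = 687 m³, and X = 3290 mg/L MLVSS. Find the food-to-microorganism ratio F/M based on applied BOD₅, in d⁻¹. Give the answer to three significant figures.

F/M = applied load / biomass = Q·S₀/(V·X) = 2780 × 188 / (687.0 × 3290) = 0.2312 d⁻¹.

F/M ≈ 0.231 d⁻¹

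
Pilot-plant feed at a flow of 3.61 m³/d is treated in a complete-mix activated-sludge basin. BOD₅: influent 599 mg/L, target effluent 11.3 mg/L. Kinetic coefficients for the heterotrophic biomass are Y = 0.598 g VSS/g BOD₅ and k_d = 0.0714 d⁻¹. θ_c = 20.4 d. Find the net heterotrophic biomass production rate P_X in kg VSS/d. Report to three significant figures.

The observed yield is Y_obs = Y/(1 + k_d·θ_c) = 0.598 / (1 + 0.0714 × 20.4) = 0.598 / 2.457 = 0.2434 g VSS per g BOD₅ removed.
Q·(S₀ − S) = 3.61 × (599 − 11.3) × 10⁻³ = 2.122 kg/d removed.
So the net sludge growth is P_X = 0.2434 × 2.122 = 0.5165 kg VSS/d.

P_X ≈ 0.516 kg VSS/d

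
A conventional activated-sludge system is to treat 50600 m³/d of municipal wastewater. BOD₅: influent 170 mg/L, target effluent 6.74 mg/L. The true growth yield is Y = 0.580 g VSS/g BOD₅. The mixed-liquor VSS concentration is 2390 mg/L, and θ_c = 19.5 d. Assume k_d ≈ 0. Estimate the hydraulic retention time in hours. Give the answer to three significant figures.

V·X = Y·Q·ΔS·θ_c gives V = 0.580 × 50600 × (170 − 6.74) × 19.5 / 2390 = 39093 m³.
Hydraulic retention time τ = V/Q = 39093 / 50600 = 0.7726 d = 18.54 h.

τ ≈ 18.5 h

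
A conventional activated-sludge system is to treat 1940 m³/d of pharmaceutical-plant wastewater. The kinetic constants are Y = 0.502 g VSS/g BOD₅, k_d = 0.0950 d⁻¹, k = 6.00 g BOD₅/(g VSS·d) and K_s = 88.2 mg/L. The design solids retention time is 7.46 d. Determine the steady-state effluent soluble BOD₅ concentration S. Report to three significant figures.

S ≈ 7.26 mg/L

Effluent substrate depends only on kinetics and SRT: S = K_s(1 + k_d θ_c) / [θ_c(Yk − k_d) − 1] = 88.2 × (1 + 0.0950 × 7.46) / [7.46 × (0.502 × 6.00 − 0.0950) − 1] = 150.7 / 20.76 = 7.259 mg/L.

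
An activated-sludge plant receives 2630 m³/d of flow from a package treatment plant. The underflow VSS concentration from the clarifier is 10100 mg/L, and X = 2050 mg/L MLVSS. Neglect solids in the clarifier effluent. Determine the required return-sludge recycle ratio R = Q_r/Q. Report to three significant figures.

R ≈ 0.255

R = Q_r/Q = X/(X_r − X) = 2050 / (10100 − 2050) = 0.2547.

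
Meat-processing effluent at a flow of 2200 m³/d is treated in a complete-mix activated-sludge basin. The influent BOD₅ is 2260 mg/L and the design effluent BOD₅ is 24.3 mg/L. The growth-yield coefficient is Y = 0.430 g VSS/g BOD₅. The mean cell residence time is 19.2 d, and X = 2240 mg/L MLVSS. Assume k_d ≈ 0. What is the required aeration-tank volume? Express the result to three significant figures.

Biomass mass balance (decay neglected): V·X = Y·Q·(S₀ − S)·θ_c, so V = 0.430 × 2200 × (2260 − 24.3) × 19.2 / 2240 = 18128 m³.

V ≈ 18100 m³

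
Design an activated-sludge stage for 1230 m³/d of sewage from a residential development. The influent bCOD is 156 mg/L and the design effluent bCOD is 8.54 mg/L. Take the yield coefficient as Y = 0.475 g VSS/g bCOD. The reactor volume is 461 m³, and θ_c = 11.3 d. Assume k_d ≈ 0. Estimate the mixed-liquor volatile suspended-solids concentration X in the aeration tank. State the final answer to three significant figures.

X ≈ 2110 mg/L

X = Y·Q·ΔS·θ_c / V = 0.475 × 1230 × (156 − 8.54) × 11.3 / 461 = 2112 mg/L.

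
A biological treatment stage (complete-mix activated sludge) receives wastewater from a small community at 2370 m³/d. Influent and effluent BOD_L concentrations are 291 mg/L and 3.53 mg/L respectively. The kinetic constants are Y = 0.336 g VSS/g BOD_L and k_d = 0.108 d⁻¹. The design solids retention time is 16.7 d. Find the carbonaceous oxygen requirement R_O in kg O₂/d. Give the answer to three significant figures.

The observed yield is Y_obs = Y/(1 + k_d·θ_c) = 0.336 / (1 + 0.108 × 16.7) = 0.336 / 2.804 = 0.1198 g VSS per g BOD_L removed.
ΔS = 291 − 3.53 = 287.5 mg/L, so the substrate removal rate is 2370 × 287.5/1000 = 681.3 kg BOD_L/d.
Net sludge production P_X = 0.1198 × 681.3 = 81.65 kg VSS/d.
Carbonaceous O₂ demand = substrate oxidised − cell-mass equivalent = 681.3 − 1.42 × 81.65 = 565.4 kg O₂/d.

R_O ≈ 565 kg O₂/d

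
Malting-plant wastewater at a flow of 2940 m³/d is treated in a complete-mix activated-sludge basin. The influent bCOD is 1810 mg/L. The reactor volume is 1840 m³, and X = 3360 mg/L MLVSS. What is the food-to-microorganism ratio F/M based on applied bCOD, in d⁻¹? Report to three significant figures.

F/M ≈ 0.861 d⁻¹

Food-to-microorganism ratio F/M = Q S₀ / (V X) = 2940 × 1810 / (1840 × 3360) = 0.8607 d⁻¹.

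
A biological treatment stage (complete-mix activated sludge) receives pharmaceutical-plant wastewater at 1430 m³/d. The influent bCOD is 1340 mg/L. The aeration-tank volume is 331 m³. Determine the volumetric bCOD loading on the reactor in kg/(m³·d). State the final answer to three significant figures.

L_v ≈ 5.79 kg bCOD/(m³·d)

Applied bCOD load per unit volume = Q·S₀/V = (1430 × 1340/1000)/331.0 = 5.789 kg bCOD·m⁻³·d⁻¹.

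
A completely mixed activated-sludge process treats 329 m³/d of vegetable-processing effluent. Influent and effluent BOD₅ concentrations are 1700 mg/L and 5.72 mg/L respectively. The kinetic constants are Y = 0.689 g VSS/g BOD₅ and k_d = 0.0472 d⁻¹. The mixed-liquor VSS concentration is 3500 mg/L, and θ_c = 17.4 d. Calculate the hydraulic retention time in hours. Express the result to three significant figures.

Rearranging the biomass balance for a CMAS with decay, V = Y·Q·ΔS·θ_c / [X·(1+k_d θ_c)] = 0.689 × 329 × (1700 − 5.72) × 17.4 / [3500 × (1 + 0.0472 × 17.4)] = 6.68×10^6 / 6374 = 1048 m³.
HRT = V/Q = 1048 m³ / 329 m³·d⁻¹ = 3.186 d × 24 = 76.48 h.

τ ≈ 76.5 h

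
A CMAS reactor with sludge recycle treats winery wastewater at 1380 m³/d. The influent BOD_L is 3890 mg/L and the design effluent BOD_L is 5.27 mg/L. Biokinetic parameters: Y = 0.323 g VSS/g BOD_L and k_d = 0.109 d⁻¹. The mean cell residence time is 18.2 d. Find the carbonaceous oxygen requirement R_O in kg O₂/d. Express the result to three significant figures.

The observed yield is Y_obs = Y/(1 + k_d·θ_c) = 0.323 / (1 + 0.109 × 18.2) = 0.323 / 2.984 = 0.1083 g VSS per g BOD_L removed.
ΔS = 3890 − 5.27 = 3885 mg/L, so the substrate removal rate is 1380 × 3885/1000 = 5361 kg BOD_L/d.
Biomass synthesised: P_X = Y_obs × 5361 = 580.3 kg VSS/d.
R_O = Q·(S₀ − S) − 1.42·P_X = 5361 − 1.42 × 580.3 = 4537 kg O₂/d.

R_O ≈ 4540 kg O₂/d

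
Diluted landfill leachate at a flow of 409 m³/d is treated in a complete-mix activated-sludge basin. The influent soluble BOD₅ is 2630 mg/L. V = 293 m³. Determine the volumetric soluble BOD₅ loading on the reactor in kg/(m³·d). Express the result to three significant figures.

L_v ≈ 3.67 kg soluble BOD₅/(m³·d)

Volumetric loading L_v = Q·S₀ / V = 409 × 2630 g/m³ / 293.0 m³ = 3671 g/(m³·d) = 3.671 kg soluble BOD₅/(m³·d).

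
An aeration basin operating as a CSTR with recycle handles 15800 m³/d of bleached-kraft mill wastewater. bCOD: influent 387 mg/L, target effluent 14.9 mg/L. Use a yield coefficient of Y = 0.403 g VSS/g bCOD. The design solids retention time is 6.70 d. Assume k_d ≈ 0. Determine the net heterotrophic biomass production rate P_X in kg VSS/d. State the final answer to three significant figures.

P_X ≈ 2370 kg VSS/d

With endogenous decay neglected, the observed yield equals the true yield: Y_obs = Y = 0.403 g VSS/g bCOD.
Substrate removed = Q·(S₀ − S) = 15800 m³/d × (387 − 14.9) g/m³ = 5.88×10^6 g/d = 5879 kg/d.
Biomass produced: P_X = Y_obs·Q·ΔS = 0.4030 × 5879 ≈ 2369 kg VSS/d.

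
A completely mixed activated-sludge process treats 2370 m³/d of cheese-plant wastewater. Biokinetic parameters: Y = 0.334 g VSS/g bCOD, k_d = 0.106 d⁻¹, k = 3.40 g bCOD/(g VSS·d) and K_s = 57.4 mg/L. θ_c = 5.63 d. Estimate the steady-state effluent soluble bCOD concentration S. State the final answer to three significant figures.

For a completely mixed reactor with recycle the Lawrence–McCarty relation gives S = K_s·(1 + k_d·θ_c) / [θ_c·(Y·k − k_d) − 1] = 57.4 × (1 + 0.106 × 5.63) / [5.63 × (0.334 × 3.40 − 0.106) − 1] = 91.66 / 4.797 = 19.11 mg/L.

S ≈ 19.1 mg/L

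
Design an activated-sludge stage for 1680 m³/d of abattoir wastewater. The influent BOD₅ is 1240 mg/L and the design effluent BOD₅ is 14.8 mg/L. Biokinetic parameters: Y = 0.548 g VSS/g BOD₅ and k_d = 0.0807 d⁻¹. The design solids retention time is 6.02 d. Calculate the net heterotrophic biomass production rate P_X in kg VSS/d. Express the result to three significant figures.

Correct the yield for decay: Y_obs = Y/(1 + k_d θ_c) = 0.548 / (1 + 0.0807 × 6.02) = 0.548 / 1.486 = 0.3688.
Substrate removed = Q·(S₀ − S) = 1680 m³/d × (1240 − 14.8) g/m³ = 2.06×10^6 g/d = 2058 kg/d.
Biomass produced: P_X = Y_obs·Q·ΔS = 0.3688 × 2058 ≈ 759.2 kg VSS/d.

P_X ≈ 759 kg VSS/d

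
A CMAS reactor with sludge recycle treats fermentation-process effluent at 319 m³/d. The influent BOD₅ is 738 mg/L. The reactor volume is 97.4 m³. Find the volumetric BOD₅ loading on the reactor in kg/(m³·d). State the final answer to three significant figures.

L_v ≈ 2.42 kg BOD₅/(m³·d)

Volumetric loading L_v = Q·S₀ / V = 319 × 738 g/m³ / 97.40 m³ = 2417 g/(m³·d) = 2.417 kg BOD₅/(m³·d).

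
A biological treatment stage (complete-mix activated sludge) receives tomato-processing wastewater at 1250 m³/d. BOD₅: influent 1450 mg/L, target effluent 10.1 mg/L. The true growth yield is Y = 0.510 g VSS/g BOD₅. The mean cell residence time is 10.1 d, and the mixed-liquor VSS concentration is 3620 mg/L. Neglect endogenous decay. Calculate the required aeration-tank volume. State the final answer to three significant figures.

V ≈ 2560 m³

Biomass mass balance (decay neglected): V·X = Y·Q·(S₀ − S)·θ_c, so V = 0.510 × 1250 × (1450 − 10.1) × 10.1 / 3620 = 2561 m³.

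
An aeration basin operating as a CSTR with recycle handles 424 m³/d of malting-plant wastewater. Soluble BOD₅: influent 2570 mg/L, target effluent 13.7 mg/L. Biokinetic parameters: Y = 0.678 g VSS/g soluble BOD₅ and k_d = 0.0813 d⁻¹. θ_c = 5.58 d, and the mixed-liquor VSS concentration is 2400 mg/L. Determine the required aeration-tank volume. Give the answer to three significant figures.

V ≈ 1180 m³

Steady-state biomass mass balance: V·X·(1 + k_d·θ_c) = Y·Q·(S₀ − S)·θ_c, so V = 0.678 × 424 × (2570 − 13.7) × 5.58 / [2400 × (1 + 0.0813 × 5.58)] = 4.1×10^6 / 3489 = 1175 m³.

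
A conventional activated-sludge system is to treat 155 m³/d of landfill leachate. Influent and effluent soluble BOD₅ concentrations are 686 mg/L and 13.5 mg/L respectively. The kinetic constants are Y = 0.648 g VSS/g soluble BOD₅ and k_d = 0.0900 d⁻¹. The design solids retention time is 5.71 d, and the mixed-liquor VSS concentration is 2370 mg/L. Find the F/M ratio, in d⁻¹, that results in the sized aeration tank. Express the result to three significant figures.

F/M ≈ 0.417 d⁻¹

Rearranging the biomass balance for a CMAS with decay, V = Y·Q·ΔS·θ_c / [X·(1+k_d θ_c)] = 0.648 × 155 × (686 − 13.5) × 5.71 / [2370 × (1 + 0.0900 × 5.71)] = 3.86×10^5 / 3588 = 107.5 m³.
F/M = Q·S₀ / (V·X) = 155 × 686 / (107.5 × 2370) = 0.4174 g soluble BOD₅·(g VSS·d)⁻¹.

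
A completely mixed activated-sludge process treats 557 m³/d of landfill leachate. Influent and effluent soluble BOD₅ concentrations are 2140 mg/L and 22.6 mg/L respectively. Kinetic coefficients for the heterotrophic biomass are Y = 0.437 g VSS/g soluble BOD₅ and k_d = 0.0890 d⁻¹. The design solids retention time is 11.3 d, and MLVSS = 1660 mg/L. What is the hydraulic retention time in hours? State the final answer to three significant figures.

Rearranging the biomass balance for a CMAS with decay, V = Y·Q·ΔS·θ_c / [X·(1+k_d θ_c)] = 0.437 × 557 × (2140 − 22.6) × 11.3 / [1660 × (1 + 0.0890 × 11.3)] = 5.82×10^6 / 3329 = 1749 m³.
τ = V/Q = 1749/557 = 3.140 d, or 75.37 h.

τ ≈ 75.4 h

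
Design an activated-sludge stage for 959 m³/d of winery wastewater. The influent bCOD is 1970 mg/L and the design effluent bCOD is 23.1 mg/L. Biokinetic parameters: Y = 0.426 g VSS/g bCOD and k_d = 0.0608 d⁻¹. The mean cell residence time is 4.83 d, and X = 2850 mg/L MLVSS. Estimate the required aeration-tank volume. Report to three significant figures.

Steady-state biomass mass balance: V·X·(1 + k_d·θ_c) = Y·Q·(S₀ − S)·θ_c, so V = 0.426 × 959 × (1970 − 23.1) × 4.83 / [2850 × (1 + 0.0608 × 4.83)] = 3.84×10^6 / 3687 = 1042 m³.

V ≈ 1040 m³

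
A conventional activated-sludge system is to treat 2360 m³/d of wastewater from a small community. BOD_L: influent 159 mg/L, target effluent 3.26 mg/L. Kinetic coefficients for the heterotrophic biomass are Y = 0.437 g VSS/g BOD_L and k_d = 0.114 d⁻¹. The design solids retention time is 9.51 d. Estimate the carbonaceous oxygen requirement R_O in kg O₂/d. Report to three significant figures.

R_O ≈ 258 kg O₂/d

Y_obs = Y / (1 + k_d θ_c) = 0.437 / (1 + 0.114 × 9.51) = 0.437 / 2.084 = 0.2097.
Q·(S₀ − S) = 2360 × (159 − 3.26) × 10⁻³ = 367.5 kg/d removed.
Net sludge production P_X = 0.2097 × 367.5 = 77.07 kg VSS/d.
R_O = Q·ΔS − 1.42 P_X = 367.5 − 109.4 = 258.1 kg O₂/d.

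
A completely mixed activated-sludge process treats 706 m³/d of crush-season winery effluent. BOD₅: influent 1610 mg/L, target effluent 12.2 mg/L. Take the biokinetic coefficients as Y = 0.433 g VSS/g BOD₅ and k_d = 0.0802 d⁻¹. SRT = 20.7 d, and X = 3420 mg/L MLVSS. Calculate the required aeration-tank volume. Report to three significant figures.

V ≈ 1110 m³

Rearranging the biomass balance for a CMAS with decay, V = Y·Q·ΔS·θ_c / [X·(1+k_d θ_c)] = 0.433 × 706 × (1610 − 12.2) × 20.7 / [3420 × (1 + 0.0802 × 20.7)] = 1.01×10^7 / 9098 = 1111 m³.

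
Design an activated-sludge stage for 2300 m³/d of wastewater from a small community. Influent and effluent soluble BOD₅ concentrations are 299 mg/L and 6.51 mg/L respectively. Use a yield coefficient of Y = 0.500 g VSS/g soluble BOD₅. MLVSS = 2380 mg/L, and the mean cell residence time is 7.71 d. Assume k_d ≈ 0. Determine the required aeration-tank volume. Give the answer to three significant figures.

V·X = Y·Q·ΔS·θ_c gives V = 0.500 × 2300 × (299 − 6.51) × 7.71 / 2380 = 1090 m³.

V ≈ 1090 m³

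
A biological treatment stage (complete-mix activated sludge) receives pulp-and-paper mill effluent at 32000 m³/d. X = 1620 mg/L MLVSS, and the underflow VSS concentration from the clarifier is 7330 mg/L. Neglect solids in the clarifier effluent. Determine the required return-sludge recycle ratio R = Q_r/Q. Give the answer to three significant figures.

R ≈ 0.284

Solids balance on the clarifier gives (1+R)X = R·X_r, so R = X/(X_r − X) = 1620 / (7330 − 1620) = 0.2837.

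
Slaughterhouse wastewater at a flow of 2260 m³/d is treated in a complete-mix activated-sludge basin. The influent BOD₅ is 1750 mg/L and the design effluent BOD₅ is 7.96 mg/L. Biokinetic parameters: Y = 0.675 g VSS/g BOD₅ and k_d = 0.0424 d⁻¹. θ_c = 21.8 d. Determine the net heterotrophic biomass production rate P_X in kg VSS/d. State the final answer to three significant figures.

P_X ≈ 1380 kg VSS/d

Correct the yield for decay: Y_obs = Y/(1 + k_d θ_c) = 0.675 / (1 + 0.0424 × 21.8) = 0.675 / 1.924 = 0.3508.
Q·(S₀ − S) = 2260 × (1750 − 7.96) × 10⁻³ = 3937 kg/d removed.
Net biomass production P_X = Y_obs × Q·(S₀ − S) = 0.3508 × 3937 = 1381 kg VSS/d.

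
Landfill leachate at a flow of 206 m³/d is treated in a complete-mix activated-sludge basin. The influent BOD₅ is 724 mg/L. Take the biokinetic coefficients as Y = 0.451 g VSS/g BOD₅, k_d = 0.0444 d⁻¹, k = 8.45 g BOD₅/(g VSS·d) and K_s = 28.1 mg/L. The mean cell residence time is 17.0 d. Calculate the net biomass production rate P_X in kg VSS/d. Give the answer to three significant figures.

P_X ≈ 38.3 kg VSS/d

For a completely mixed reactor with recycle the Lawrence–McCarty relation gives S = K_s·(1 + k_d·θ_c) / [θ_c·(Y·k − k_d) − 1] = 28.1 × (1 + 0.0444 × 17.0) / [17.0 × (0.451 × 8.45 − 0.0444) − 1] = 49.31 / 63.03 = 0.7823 mg/L.
Correct the yield for decay: Y_obs = Y/(1 + k_d θ_c) = 0.451 / (1 + 0.0444 × 17.0) = 0.451 / 1.755 = 0.2570.
Substrate removed = Q·(S₀ − S) = 206 m³/d × (724 − 0.782) g/m³ = 1.49×10^5 g/d = 149.0 kg/d.
So the net sludge growth is P_X = 0.2570 × 149.0 = 38.29 kg VSS/d.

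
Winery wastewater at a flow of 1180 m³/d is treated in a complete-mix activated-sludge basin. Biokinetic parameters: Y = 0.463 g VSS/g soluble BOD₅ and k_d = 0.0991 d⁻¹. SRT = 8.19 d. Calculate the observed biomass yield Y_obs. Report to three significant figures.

Y_obs = Y / (1 + k_d θ_c) = 0.463 / (1 + 0.0991 × 8.19) = 0.463 / 1.812 = 0.2556.

Y_obs ≈ 0.256 g VSS/g soluble BOD₅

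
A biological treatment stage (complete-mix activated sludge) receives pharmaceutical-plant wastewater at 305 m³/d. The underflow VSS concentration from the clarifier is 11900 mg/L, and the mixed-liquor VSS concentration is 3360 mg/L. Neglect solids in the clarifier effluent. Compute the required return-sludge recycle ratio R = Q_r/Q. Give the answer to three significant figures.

R ≈ 0.393

R = Q_r/Q = X/(X_r − X) = 3360 / (11900 − 3360) = 0.3934.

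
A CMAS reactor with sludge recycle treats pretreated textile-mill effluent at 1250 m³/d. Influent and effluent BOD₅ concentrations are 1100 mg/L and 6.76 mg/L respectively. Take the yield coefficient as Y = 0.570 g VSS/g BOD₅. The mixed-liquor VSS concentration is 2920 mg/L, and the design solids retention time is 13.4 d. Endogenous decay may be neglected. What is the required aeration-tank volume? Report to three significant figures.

Biomass mass balance (decay neglected): V·X = Y·Q·(S₀ − S)·θ_c, so V = 0.570 × 1250 × (1100 − 6.76) × 13.4 / 2920 = 3575 m³.

V ≈ 3570 m³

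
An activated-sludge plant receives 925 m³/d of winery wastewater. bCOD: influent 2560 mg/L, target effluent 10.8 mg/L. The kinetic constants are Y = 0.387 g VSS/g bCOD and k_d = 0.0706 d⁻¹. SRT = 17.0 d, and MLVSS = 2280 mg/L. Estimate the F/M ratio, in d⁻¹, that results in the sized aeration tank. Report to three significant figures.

F/M ≈ 0.336 d⁻¹

From the SRT design equation V = Y Q (S₀−S) θ_c / [X (1 + k_d θ_c)] = 0.387 × 925 × (2560 − 10.8) × 17.0 / [2280 × (1 + 0.0706 × 17.0)] = 1.55×10^7 / 5016 = 3092 m³.
Food-to-microorganism ratio F/M = Q S₀ / (V X) = 925 × 2560 / (3092 × 2280) = 0.3358 d⁻¹.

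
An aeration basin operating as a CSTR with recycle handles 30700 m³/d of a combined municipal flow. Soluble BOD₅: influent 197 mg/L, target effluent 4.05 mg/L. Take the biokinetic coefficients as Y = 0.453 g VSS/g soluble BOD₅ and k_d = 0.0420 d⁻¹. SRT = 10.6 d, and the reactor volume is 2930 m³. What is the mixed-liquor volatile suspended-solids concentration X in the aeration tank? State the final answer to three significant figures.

X ≈ 6720 mg/L

Solving the biomass balance for X: X = Y Q (S₀−S) θ_c / [V (1+k_d θ_c)] = 0.453 × 30700 × (197 − 4.05) × 10.6 / [2930 × (1 + 0.0420 × 10.6)] = 6717 mg/L.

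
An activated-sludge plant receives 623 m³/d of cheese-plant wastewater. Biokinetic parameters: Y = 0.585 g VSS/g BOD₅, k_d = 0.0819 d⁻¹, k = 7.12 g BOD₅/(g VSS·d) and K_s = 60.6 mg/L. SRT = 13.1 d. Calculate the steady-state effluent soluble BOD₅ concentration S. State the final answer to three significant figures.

S ≈ 2.39 mg/L

From the Monod/SRT balance for a CMAS, S = K_s·(1+k_d θ_c)/[θ_c·(Y k − k_d) − 1] = 60.6 × (1 + 0.0819 × 13.1) / [13.1 × (0.585 × 7.12 − 0.0819) − 1] = 125.6 / 52.49 = 2.393 mg/L.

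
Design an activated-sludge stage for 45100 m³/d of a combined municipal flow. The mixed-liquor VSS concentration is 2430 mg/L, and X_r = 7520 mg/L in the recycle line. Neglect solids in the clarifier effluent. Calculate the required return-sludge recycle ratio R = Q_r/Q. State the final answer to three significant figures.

Solids balance on the clarifier gives (1+R)X = R·X_r, so R = X/(X_r − X) = 2430 / (7520 − 2430) = 0.4774.

R ≈ 0.477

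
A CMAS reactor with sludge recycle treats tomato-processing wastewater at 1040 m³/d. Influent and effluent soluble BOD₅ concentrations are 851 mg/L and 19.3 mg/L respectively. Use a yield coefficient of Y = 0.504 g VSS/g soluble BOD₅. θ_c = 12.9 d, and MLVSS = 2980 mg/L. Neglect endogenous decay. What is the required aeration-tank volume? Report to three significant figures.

V ≈ 1890 m³

With k_d = 0 the design equation reduces to V = Y Q (S₀−S) θ_c / X = 0.504 × 1040 × (851 − 19.3) × 12.9 / 2980 = 1887 m³.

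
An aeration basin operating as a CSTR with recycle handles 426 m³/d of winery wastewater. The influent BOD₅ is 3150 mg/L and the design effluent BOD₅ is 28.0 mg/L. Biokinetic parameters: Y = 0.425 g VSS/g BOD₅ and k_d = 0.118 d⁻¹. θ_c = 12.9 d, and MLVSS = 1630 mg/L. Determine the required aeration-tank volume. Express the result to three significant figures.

V ≈ 1770 m³

Rearranging the biomass balance for a CMAS with decay, V = Y·Q·ΔS·θ_c / [X·(1+k_d θ_c)] = 0.425 × 426 × (3150 − 28.0) × 12.9 / [1630 × (1 + 0.118 × 12.9)] = 7.29×10^6 / 4111 = 1774 m³.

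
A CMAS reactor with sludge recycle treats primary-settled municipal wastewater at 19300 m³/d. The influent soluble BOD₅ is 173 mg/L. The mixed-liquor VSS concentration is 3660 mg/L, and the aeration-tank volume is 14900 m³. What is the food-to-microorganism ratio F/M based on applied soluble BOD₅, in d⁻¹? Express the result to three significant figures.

F/M ≈ 0.0612 d⁻¹

Food-to-microorganism ratio F/M = Q S₀ / (V X) = 19300 × 173 / (14900 × 3660) = 0.06123 d⁻¹.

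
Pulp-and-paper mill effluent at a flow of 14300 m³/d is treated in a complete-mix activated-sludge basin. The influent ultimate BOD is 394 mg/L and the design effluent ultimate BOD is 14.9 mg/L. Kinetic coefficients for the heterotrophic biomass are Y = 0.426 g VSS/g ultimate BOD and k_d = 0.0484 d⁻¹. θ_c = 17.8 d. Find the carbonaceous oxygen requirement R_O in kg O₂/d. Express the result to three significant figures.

Observed yield with endogenous decay: Y_obs = Y / (1 + k_d·θ_c) = 0.426 / (1 + 0.0484 × 17.8) = 0.426 / 1.862 = 0.2288 g VSS/g ultimate BOD.
Q·(S₀ − S) = 14300 × (394 − 14.9) × 10⁻³ = 5421 kg/d removed.
Biomass synthesised: P_X = Y_obs × 5421 = 1241 kg VSS/d.
Carbonaceous O₂ demand = substrate oxidised − cell-mass equivalent = 5421 − 1.42 × 1241 = 3659 kg O₂/d.

R_O ≈ 3660 kg O₂/d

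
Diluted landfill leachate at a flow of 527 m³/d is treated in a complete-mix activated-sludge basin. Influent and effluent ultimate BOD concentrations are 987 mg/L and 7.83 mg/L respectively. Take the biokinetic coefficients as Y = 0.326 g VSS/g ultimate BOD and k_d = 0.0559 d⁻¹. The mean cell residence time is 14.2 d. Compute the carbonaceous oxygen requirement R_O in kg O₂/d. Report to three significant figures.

Observed yield with endogenous decay: Y_obs = Y / (1 + k_d·θ_c) = 0.326 / (1 + 0.0559 × 14.2) = 0.326 / 1.794 = 0.1817 g VSS/g ultimate BOD.
Substrate removed = Q·(S₀ − S) = 527 m³/d × (987 − 7.83) g/m³ = 5.16×10^5 g/d = 516.0 kg/d.
P_X = Y_obs·Q·(S₀ − S) = 0.1817 × 516.0 = 93.78 kg VSS/d.
Carbonaceous O₂ demand = substrate oxidised − cell-mass equivalent = 516.0 − 1.42 × 93.78 = 382.9 kg O₂/d.

R_O ≈ 383 kg O₂/d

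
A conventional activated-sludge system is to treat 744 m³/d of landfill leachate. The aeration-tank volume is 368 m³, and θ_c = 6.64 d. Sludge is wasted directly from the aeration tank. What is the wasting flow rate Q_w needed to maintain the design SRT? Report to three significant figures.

Q_w ≈ 55.4 m³/d

Wasting from the aeration tank: Q_w = V / θ_c = 368.0 / 6.64 = 55.42 m³/d.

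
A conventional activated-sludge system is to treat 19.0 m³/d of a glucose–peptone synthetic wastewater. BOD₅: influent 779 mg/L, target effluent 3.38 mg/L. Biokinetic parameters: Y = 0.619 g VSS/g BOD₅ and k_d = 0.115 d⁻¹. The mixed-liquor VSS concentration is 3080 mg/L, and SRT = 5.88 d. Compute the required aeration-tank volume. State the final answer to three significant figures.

V ≈ 10.4 m³

Steady-state biomass mass balance: V·X·(1 + k_d·θ_c) = Y·Q·(S₀ − S)·θ_c, so V = 0.619 × 19.0 × (779 − 3.38) × 5.88 / [3080 × (1 + 0.115 × 5.88)] = 5.36×10^4 / 5163 = 10.39 m³.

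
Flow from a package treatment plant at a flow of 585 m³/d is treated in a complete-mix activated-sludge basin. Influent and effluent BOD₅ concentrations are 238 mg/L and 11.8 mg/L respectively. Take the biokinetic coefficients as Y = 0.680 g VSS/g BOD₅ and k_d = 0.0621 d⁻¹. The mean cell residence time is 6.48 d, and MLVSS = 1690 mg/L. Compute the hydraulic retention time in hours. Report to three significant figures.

From the SRT design equation V = Y Q (S₀−S) θ_c / [X (1 + k_d θ_c)] = 0.680 × 585 × (238 − 11.8) × 6.48 / [1690 × (1 + 0.0621 × 6.48)] = 5.83×10^5 / 2370 = 246.0 m³.
HRT = V/Q = 246.0 m³ / 585 m³·d⁻¹ = 0.4205 d × 24 = 10.09 h.

τ ≈ 10.1 h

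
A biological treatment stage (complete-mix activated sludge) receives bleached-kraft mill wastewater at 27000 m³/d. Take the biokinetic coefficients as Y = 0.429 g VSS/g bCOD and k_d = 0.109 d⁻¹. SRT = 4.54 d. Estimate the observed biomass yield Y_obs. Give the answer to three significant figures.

Correct the yield for decay: Y_obs = Y/(1 + k_d θ_c) = 0.429 / (1 + 0.109 × 4.54) = 0.429 / 1.495 = 0.2870.

Y_obs ≈ 0.287 g VSS/g bCOD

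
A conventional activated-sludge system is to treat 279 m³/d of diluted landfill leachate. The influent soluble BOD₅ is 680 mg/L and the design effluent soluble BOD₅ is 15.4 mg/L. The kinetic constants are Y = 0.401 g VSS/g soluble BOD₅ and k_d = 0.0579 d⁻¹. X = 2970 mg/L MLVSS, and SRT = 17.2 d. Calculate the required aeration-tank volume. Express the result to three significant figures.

From the SRT design equation V = Y Q (S₀−S) θ_c / [X (1 + k_d θ_c)] = 0.401 × 279 × (680 − 15.4) × 17.2 / [2970 × (1 + 0.0579 × 17.2)] = 1.28×10^6 / 5928 = 215.7 m³.

V ≈ 216 m³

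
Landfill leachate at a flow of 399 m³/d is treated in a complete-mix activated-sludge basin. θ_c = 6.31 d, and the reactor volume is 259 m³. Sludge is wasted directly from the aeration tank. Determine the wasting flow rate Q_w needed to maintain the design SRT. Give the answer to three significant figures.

Q_w ≈ 41.0 m³/d

Wasting from the aeration tank: Q_w = V / θ_c = 259.0 / 6.31 = 41.05 m³/d.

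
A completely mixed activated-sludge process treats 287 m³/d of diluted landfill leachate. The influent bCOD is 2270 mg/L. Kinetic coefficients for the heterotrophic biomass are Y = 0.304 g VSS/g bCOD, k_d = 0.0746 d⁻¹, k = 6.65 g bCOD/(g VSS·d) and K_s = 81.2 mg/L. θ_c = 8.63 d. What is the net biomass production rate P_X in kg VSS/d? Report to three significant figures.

P_X ≈ 120 kg VSS/d

From the Monod/SRT balance for a CMAS, S = K_s·(1+k_d θ_c)/[θ_c·(Y k − k_d) − 1] = 81.2 × (1 + 0.0746 × 8.63) / [8.63 × (0.304 × 6.65 − 0.0746) − 1] = 133.5 / 15.80 = 8.446 mg/L.
Correct the yield for decay: Y_obs = Y/(1 + k_d θ_c) = 0.304 / (1 + 0.0746 × 8.63) = 0.304 / 1.644 = 0.1849.
Substrate removed = Q·(S₀ − S) = 287 m³/d × (2270 − 8.45) g/m³ = 6.49×10^5 g/d = 649.1 kg/d.
Biomass produced: P_X = Y_obs·Q·ΔS = 0.1849 × 649.1 ≈ 120.0 kg VSS/d.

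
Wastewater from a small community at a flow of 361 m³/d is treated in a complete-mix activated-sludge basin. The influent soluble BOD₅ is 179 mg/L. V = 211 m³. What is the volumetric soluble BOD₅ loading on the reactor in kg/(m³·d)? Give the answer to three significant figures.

L_v = Q S₀ / V = 361 × 179 × 10⁻³ / 211.0 = 0.3063 kg/(m³·d).

L_v ≈ 0.306 kg soluble BOD₅/(m³·d)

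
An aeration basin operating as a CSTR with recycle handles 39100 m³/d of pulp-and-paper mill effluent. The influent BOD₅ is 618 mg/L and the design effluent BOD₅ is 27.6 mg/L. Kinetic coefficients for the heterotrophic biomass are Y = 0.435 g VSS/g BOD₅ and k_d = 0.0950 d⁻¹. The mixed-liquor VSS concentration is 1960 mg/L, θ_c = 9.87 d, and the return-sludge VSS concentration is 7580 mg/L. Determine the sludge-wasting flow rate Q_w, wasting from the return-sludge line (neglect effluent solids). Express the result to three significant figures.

From the SRT design equation V = Y Q (S₀−S) θ_c / [X (1 + k_d θ_c)] = 0.435 × 39100 × (618 − 27.6) × 9.87 / [1960 × (1 + 0.0950 × 9.87)] = 9.91×10^7 / 3798 = 26097 m³.
θ_c = V·X/(Q_w·X_r) when wasting from the recycle, so Q_w = V·X/(θ_c·X_r) = 26097 × 1960 / (9.87 × 7580) = 683.7 m³/d.

Q_w ≈ 684 m³/d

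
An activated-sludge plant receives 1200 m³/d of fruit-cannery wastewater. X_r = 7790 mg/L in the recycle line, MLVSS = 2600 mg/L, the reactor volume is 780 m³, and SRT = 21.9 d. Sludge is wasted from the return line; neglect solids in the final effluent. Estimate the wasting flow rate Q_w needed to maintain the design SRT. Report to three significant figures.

Q_w ≈ 11.9 m³/d

Q_w = (V·X)/(θ_c X_r) = 780.0 × 2600 / (21.9 × 7790) = 11.89 m³/d.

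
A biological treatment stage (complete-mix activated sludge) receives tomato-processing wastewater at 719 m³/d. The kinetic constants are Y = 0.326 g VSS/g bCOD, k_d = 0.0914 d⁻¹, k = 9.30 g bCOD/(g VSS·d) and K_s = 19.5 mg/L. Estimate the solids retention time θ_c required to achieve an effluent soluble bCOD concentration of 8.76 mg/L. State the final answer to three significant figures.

θ_c ≈ 1.18 d

Specific growth rate at S = 8.76 mg/L: μ = YkS/(K_s+S) = 0.326·9.30·8.76/(19.5+8.76) = 0.9398 d⁻¹.
θ_c = 1/(μ − k_d) = 1/(0.9398 − 0.0914) = 1/0.8484 = 1.179 d.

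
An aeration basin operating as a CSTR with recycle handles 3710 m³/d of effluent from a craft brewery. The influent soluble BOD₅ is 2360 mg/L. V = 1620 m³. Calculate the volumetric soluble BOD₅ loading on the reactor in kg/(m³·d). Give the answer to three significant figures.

L_v ≈ 5.40 kg soluble BOD₅/(m³·d)

Volumetric loading L_v = Q·S₀ / V = 3710 × 2360 g/m³ / 1620 m³ = 5405 g/(m³·d) = 5.405 kg soluble BOD₅/(m³·d).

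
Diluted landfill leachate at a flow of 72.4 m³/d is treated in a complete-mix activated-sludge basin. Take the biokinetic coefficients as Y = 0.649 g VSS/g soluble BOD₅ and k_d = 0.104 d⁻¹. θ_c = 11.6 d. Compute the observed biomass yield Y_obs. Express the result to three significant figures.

Y_obs ≈ 0.294 g VSS/g soluble BOD₅

Y_obs = Y / (1 + k_d θ_c) = 0.649 / (1 + 0.104 × 11.6) = 0.649 / 2.206 = 0.2941.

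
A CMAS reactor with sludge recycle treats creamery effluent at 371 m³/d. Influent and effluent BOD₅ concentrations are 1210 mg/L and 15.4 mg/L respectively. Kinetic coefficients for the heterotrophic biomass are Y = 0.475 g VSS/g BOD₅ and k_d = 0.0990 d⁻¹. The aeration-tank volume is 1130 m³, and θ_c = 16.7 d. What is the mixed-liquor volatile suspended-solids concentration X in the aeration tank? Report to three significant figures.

X ≈ 1170 mg/L

From V·X·(1 + k_d·θ_c) = Y·Q·(S₀ − S)·θ_c: X = 0.475 × 371 × (1210 − 15.4) × 16.7 / [1130 × (1 + 0.0990 × 16.7)] = 1173 mg/L.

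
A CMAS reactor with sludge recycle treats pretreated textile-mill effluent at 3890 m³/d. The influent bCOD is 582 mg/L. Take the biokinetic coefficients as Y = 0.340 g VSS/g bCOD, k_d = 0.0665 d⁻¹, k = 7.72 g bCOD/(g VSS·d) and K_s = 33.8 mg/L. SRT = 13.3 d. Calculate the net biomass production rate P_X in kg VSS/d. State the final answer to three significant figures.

From the Monod/SRT balance for a CMAS, S = K_s·(1+k_d θ_c)/[θ_c·(Y k − k_d) − 1] = 33.8 × (1 + 0.0665 × 13.3) / [13.3 × (0.340 × 7.72 − 0.0665) − 1] = 63.69 / 33.03 = 1.929 mg/L.
Observed yield with endogenous decay: Y_obs = Y / (1 + k_d·θ_c) = 0.340 / (1 + 0.0665 × 13.3) = 0.340 / 1.884 = 0.1804 g VSS/g bCOD.
Q·(S₀ − S) = 3890 × (582 − 1.93) × 10⁻³ = 2256 kg/d removed.
Net biomass production P_X = Y_obs × Q·(S₀ − S) = 0.1804 × 2256 = 407.1 kg VSS/d.

P_X ≈ 407 kg VSS/d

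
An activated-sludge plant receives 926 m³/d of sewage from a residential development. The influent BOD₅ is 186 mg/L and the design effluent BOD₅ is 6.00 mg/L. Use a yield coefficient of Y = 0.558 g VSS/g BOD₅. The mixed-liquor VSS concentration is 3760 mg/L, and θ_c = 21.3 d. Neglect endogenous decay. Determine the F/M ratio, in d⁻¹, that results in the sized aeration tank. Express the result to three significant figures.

With k_d = 0 the design equation reduces to V = Y Q (S₀−S) θ_c / X = 0.558 × 926 × (186 − 6.00) × 21.3 / 3760 = 526.9 m³.
Food-to-microorganism ratio F/M = Q S₀ / (V X) = 926 × 186 / (526.9 × 3760) = 0.08694 d⁻¹.

F/M ≈ 0.0869 d⁻¹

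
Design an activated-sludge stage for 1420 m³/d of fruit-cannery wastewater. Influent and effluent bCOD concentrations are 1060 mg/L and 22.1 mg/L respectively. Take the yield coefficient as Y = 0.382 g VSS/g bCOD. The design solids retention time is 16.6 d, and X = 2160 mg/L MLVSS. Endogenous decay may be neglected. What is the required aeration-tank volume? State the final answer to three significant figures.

V ≈ 4330 m³

Biomass mass balance (decay neglected): V·X = Y·Q·(S₀ − S)·θ_c, so V = 0.382 × 1420 × (1060 − 22.1) × 16.6 / 2160 = 4327 m³.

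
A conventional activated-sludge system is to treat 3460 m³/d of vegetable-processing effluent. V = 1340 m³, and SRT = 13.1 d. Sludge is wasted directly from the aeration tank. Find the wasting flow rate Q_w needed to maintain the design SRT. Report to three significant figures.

Q_w ≈ 102 m³/d

Wasting from the aeration tank: Q_w = V / θ_c = 1340 / 13.1 = 102.3 m³/d.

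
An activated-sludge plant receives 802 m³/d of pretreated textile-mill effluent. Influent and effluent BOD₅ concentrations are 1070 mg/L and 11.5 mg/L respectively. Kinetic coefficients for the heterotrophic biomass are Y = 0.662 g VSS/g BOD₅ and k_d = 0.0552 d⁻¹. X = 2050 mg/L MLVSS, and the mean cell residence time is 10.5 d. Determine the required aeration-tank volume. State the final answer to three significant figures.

V ≈ 1820 m³

Steady-state biomass mass balance: V·X·(1 + k_d·θ_c) = Y·Q·(S₀ − S)·θ_c, so V = 0.662 × 802 × (1070 − 11.5) × 10.5 / [2050 × (1 + 0.0552 × 10.5)] = 5.9×10^6 / 3238 = 1822 m³.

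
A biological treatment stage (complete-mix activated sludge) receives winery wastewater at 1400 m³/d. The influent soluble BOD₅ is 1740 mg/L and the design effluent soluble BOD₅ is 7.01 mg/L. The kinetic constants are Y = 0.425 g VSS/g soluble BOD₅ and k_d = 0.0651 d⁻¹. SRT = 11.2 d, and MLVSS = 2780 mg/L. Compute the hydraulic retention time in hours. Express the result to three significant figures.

Steady-state biomass mass balance: V·X·(1 + k_d·θ_c) = Y·Q·(S₀ − S)·θ_c, so V = 0.425 × 1400 × (1740 − 7.01) × 11.2 / [2780 × (1 + 0.0651 × 11.2)] = 1.15×10^7 / 4807 = 2402 m³.
τ = V/Q = 2402/1400 = 1.716 d, or 41.19 h.

τ ≈ 41.2 h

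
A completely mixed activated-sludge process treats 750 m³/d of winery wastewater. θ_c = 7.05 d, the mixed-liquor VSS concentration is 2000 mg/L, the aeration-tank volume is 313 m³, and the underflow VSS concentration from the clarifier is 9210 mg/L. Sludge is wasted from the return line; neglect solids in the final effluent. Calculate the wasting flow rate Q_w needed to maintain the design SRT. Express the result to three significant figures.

Q_w = (V·X)/(θ_c X_r) = 313.0 × 2000 / (7.05 × 9210) = 9.641 m³/d.

Q_w ≈ 9.64 m³/d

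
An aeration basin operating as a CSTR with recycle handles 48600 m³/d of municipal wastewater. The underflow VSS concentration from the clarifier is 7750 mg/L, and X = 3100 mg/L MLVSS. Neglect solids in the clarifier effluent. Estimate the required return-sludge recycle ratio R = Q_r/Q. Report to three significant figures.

R ≈ 0.667

Solids balance on the clarifier gives (1+R)X = R·X_r, so R = X/(X_r − X) = 3100 / (7750 − 3100) = 0.6667.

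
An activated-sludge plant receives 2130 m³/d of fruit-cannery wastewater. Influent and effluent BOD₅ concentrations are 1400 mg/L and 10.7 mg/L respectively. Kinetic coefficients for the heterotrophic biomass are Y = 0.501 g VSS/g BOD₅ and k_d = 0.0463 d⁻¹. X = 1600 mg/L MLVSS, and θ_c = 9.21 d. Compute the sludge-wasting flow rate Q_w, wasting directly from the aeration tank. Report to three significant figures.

From the SRT design equation V = Y Q (S₀−S) θ_c / [X (1 + k_d θ_c)] = 0.501 × 2130 × (1400 − 10.7) × 9.21 / [1600 × (1 + 0.0463 × 9.21)] = 1.37×10^7 / 2282 = 5983 m³.
For wasting at MLVSS concentration, Q_w = V/θ_c = 5983/9.21 = 649.6 m³/d.

Q_w ≈ 650 m³/d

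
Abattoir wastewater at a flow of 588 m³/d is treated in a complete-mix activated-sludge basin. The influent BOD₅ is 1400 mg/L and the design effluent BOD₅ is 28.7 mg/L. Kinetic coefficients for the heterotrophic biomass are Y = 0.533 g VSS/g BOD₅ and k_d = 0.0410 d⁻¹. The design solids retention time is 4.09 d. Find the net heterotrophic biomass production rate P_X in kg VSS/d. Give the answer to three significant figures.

P_X ≈ 368 kg VSS/d

Observed yield with endogenous decay: Y_obs = Y / (1 + k_d·θ_c) = 0.533 / (1 + 0.0410 × 4.09) = 0.533 / 1.168 = 0.4565 g VSS/g BOD₅.
Mass of BOD₅ removed per day: Q(S₀ − S) = 588 × 1371 g/m³ = 806.3 kg/d.
P_X = Y_obs · Q(S₀ − S) = 0.4565 × 806.3 = 368.1 kg VSS/d.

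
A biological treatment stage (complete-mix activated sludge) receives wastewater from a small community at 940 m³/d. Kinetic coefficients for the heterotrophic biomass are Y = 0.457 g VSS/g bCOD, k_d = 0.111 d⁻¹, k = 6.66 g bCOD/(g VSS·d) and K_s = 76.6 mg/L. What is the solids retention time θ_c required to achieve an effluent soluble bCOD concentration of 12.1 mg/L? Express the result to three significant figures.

θ_c ≈ 3.29 d

From 1/θ_c = Y·k·S/(K_s + S) − k_d: Y·k·S/(K_s+S) = 0.457 × 6.66 × 12.1 / (76.6 + 12.1) = 0.4152 d⁻¹.
Then 1/θ_c = μ − k_d = 0.4152 − 0.111 = 0.3042 d⁻¹, giving θ_c = 3.287 d.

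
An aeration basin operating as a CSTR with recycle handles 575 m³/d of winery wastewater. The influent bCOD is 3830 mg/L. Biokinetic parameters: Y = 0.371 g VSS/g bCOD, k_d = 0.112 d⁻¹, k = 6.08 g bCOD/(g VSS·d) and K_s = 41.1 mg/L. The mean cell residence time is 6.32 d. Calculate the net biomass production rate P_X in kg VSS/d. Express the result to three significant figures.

P_X ≈ 478 kg VSS/d

For a completely mixed reactor with recycle the Lawrence–McCarty relation gives S = K_s·(1 + k_d·θ_c) / [θ_c·(Y·k − k_d) − 1] = 41.1 × (1 + 0.112 × 6.32) / [6.32 × (0.371 × 6.08 − 0.112) − 1] = 70.19 / 12.55 = 5.594 mg/L.
Correct the yield for decay: Y_obs = Y/(1 + k_d θ_c) = 0.371 / (1 + 0.112 × 6.32) = 0.371 / 1.708 = 0.2172.
Mass of bCOD removed per day: Q(S₀ − S) = 575 × 3824 g/m³ = 2199 kg/d.
So the net sludge growth is P_X = 0.2172 × 2199 = 477.7 kg VSS/d.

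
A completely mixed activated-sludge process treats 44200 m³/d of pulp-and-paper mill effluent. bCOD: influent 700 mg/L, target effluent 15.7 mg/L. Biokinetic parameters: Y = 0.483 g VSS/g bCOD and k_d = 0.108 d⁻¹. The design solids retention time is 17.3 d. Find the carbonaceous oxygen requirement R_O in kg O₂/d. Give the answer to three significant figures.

R_O ≈ 23000 kg O₂/d

Observed yield with endogenous decay: Y_obs = Y / (1 + k_d·θ_c) = 0.483 / (1 + 0.108 × 17.3) = 0.483 / 2.868 = 0.1684 g VSS/g bCOD.
ΔS = 700 − 15.7 = 684.3 mg/L, so the substrate removal rate is 44200 × 684.3/1000 = 30246 kg bCOD/d.
Net sludge production P_X = 0.1684 × 30246 = 5093 kg VSS/d.
R_O = Q·(S₀ − S) − 1.42·P_X = 30246 − 1.42 × 5093 = 23014 kg O₂/d.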